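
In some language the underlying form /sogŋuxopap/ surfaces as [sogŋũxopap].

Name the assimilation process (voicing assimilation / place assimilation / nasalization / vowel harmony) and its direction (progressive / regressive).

/u/→[ũ].
Each target copies a feature from the preceding segment, so the direction is progressive.

nasalization, progressive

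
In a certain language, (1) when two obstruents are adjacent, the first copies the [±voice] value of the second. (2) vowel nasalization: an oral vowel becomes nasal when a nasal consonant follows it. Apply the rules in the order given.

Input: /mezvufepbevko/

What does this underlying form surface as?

[mezvufebbefko]

Rule 1: /p/ before /b/ (voiced) → [b]
Rule 1: /v/ before /k/ (voiceless) → [f]
After rule 1: mezvufebbefko
Rule 2: no segment meets the rule's conditions; no change.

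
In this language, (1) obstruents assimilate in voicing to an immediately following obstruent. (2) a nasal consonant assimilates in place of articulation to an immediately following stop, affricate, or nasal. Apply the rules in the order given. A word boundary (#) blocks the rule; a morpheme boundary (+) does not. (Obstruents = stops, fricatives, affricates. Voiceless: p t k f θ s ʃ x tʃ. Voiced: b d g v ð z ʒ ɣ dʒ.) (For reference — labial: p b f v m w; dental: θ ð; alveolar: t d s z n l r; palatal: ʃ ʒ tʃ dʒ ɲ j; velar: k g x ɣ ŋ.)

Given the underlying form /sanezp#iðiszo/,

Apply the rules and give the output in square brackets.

Rule 1: /z/ before /p/ (voiceless) → [s]
Rule 1: /s/ before /z/ (voiced) → [z]
After rule 1: sanesp#iðizzo
Rule 2: no segment meets the rule's conditions; no change.

[sanesp#iðizzo]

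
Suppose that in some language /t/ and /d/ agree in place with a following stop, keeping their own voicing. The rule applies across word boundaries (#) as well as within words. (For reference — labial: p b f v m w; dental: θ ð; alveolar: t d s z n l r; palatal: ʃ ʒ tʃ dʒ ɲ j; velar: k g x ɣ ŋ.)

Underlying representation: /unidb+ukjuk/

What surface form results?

[unibb+ukjuk]

/d/ before /b/ (labial) → [b]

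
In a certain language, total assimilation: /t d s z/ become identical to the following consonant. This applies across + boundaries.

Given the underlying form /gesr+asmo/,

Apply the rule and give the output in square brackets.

/s/ before /r/ → [r] (total assimilation)
/s/ before /m/ → [m] (total assimilation)

[gerr+ammo]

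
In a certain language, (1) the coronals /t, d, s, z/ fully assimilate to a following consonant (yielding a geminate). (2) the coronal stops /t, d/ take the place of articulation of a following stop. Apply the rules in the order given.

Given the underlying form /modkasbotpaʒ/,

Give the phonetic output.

Rule 1: /d/ before /k/ → [k] (total assimilation)
Rule 1: /s/ before /b/ → [b] (total assimilation)
Rule 1: /t/ before /p/ → [p] (total assimilation)
After rule 1: mokkabboppaʒ
Rule 2: no segment meets the rule's conditions; no change.

[mokkabboppaʒ]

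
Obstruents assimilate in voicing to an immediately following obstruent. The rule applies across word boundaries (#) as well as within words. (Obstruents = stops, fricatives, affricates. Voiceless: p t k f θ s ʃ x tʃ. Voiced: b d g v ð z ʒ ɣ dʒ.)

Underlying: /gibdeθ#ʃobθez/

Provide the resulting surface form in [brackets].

[gibdeθ#ʃopθez]

/b/ before /θ/ (voiceless) → [p]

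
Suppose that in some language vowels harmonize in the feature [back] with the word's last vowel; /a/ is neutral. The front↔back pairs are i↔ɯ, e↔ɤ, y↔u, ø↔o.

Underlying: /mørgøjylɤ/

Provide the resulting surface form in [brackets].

/ø/ harmonizes with /ɤ/ ([+back]) → [o]
/ø/ harmonizes with /ɤ/ ([+back]) → [o]
/y/ harmonizes with /ɤ/ ([+back]) → [u]

[morgojulɤ]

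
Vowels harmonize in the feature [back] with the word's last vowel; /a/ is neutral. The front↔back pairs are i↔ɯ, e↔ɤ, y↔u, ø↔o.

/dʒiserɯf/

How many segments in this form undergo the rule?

2

/i/ harmonizes with /ɯ/ ([+back]) → [ɯ]
/e/ harmonizes with /ɯ/ ([+back]) → [ɤ]
2 segments change.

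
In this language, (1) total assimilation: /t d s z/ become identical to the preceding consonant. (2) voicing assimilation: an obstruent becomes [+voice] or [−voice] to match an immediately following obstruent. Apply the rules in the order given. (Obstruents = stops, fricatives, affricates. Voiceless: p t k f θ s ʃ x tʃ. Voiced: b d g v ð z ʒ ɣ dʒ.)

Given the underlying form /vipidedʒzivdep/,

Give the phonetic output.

Rule 1: /z/ after /dʒ/ → [dʒ] (total assimilation)
Rule 1: /d/ after /v/ → [v] (total assimilation)
After rule 1: vipidedʒdʒivvep
Rule 2: no segment meets the rule's conditions; no change.

[vipidedʒdʒivvep]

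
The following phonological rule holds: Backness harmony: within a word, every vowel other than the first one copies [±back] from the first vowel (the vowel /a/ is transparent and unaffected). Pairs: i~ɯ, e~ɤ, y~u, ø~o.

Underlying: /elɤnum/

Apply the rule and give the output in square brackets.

/ɤ/ harmonizes with /e/ ([-back]) → [e]
/u/ harmonizes with /e/ ([-back]) → [y]

[elenym]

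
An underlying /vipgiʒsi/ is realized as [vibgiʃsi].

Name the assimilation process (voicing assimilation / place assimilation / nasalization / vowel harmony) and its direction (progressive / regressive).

voicing assimilation, regressive

/p/→[b] /ʒ/→[ʃ].
Each target copies a feature from the following segment, so the direction is regressive.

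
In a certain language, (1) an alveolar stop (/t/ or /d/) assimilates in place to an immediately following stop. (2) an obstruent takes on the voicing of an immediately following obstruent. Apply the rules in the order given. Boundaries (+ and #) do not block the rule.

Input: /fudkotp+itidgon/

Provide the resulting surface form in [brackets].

Rule 1: /d/ before /k/ (velar) → [g]
Rule 1: /t/ before /p/ (labial) → [p]
Rule 1: /d/ before /g/ (velar) → [g]
After rule 1: fugkopp+itiggon
Rule 2: /g/ before /k/ (voiceless) → [k]

[fukkopp+itiggon]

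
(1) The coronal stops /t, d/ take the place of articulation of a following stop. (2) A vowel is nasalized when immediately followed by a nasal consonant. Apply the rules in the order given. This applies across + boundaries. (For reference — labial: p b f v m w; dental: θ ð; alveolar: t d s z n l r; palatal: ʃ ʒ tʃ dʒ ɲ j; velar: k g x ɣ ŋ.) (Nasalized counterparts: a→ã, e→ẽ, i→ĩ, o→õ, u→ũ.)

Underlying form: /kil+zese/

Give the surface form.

Rule 1: no segment meets the rule's conditions; no change.
After rule 1: kil+zese
Rule 2: no segment meets the rule's conditions; no change.

[kil+zese]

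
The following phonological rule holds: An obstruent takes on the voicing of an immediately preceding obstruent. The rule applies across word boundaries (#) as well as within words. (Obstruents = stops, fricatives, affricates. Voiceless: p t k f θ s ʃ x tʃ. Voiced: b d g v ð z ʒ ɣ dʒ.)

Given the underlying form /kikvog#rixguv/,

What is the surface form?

[kikfog#rixkuv]

/v/ after /k/ (voiceless) → [f]
/g/ after /x/ (voiceless) → [k]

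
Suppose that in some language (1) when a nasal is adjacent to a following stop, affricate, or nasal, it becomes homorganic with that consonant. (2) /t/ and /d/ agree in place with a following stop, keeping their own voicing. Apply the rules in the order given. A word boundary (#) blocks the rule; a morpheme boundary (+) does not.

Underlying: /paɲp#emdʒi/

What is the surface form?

[pamp#eɲdʒi]

Rule 1: /ɲ/ before /p/ (labial) → [m]
Rule 1: /m/ before /dʒ/ (palatal) → [ɲ]
After rule 1: pamp#eɲdʒi
Rule 2: no segment meets the rule's conditions; no change.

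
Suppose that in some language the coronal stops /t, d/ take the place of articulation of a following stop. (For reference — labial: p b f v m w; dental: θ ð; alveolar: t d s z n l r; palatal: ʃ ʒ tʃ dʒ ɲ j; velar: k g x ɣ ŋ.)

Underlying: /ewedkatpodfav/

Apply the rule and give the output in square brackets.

[ewegkappodfav]

/d/ before /k/ (velar) → [g]
/t/ before /p/ (labial) → [p]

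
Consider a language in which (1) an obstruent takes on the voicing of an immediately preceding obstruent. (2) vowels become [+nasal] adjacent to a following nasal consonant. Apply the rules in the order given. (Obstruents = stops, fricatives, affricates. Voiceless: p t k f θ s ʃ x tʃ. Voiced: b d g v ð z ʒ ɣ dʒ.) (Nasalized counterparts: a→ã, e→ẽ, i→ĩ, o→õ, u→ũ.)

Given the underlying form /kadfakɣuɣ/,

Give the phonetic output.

[kadvakxuɣ]

Rule 1: /f/ after /d/ (voiced) → [v]
Rule 1: /ɣ/ after /k/ (voiceless) → [x]
After rule 1: kadvakxuɣ
Rule 2: no segment meets the rule's conditions; no change.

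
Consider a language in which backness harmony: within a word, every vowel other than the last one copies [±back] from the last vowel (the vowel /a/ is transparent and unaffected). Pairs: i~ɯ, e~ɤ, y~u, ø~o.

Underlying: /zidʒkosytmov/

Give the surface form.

[zɯdʒkosutmov]

/i/ harmonizes with /o/ ([+back]) → [ɯ]
/y/ harmonizes with /o/ ([+back]) → [u]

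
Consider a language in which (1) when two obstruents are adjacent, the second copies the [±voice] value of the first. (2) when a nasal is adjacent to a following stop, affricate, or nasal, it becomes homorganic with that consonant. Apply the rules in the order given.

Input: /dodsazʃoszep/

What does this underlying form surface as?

[dodzazʒossep]

Rule 1: /s/ after /d/ (voiced) → [z]
Rule 1: /ʃ/ after /z/ (voiced) → [ʒ]
Rule 1: /z/ after /s/ (voiceless) → [s]
After rule 1: dodzazʒossep
Rule 2: no segment meets the rule's conditions; no change.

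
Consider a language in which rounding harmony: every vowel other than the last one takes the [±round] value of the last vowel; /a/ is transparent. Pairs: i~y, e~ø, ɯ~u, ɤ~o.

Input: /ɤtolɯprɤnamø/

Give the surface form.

/ɤ/ harmonizes with /ø/ ([+round]) → [o]
/ɯ/ harmonizes with /ø/ ([+round]) → [u]
/ɤ/ harmonizes with /ø/ ([+round]) → [o]

[otolupronamø]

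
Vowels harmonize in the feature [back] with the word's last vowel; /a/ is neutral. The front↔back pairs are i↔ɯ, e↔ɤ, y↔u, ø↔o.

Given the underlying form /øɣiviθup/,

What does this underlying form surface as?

[oɣɯvɯθup]

/ø/ harmonizes with /u/ ([+back]) → [o]
/i/ harmonizes with /u/ ([+back]) → [ɯ]
/i/ harmonizes with /u/ ([+back]) → [ɯ]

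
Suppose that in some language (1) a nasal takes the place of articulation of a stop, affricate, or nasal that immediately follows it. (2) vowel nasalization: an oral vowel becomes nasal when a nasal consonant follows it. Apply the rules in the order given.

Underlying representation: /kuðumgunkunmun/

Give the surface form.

Rule 1: /m/ before /g/ (velar) → [ŋ]
Rule 1: /n/ before /k/ (velar) → [ŋ]
Rule 1: /n/ before /m/ (labial) → [m]
After rule 1: kuðuŋguŋkummun
Rule 2: /u/ before nasal /ŋ/ → [ũ]
Rule 2: /u/ before nasal /ŋ/ → [ũ]
Rule 2: /u/ before nasal /m/ → [ũ]
Rule 2: /u/ before nasal /n/ → [ũ]

[kuðũŋgũŋkũmmũn]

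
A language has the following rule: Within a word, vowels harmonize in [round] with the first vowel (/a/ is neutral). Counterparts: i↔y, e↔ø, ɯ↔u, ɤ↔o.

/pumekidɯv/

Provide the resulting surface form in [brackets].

/e/ harmonizes with /u/ ([+round]) → [ø]
/i/ harmonizes with /u/ ([+round]) → [y]
/ɯ/ harmonizes with /u/ ([+round]) → [u]

[pumøkyduv]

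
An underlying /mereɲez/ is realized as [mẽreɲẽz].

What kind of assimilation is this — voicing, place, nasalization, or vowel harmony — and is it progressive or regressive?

/e/→[ẽ] /e/→[ẽ].
Each target copies a feature from the preceding segment, so the direction is progressive.

nasalization, progressive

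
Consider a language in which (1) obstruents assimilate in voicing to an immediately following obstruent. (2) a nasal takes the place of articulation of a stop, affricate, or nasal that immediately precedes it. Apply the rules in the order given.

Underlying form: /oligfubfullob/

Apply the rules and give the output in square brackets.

Rule 1: /g/ before /f/ (voiceless) → [k]
Rule 1: /b/ before /f/ (voiceless) → [p]
After rule 1: olikfupfullob
Rule 2: no segment meets the rule's conditions; no change.

[olikfupfullob]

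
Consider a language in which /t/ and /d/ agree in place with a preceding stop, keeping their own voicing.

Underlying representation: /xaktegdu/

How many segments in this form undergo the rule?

2

/t/ after /k/ (velar) → [k]
/d/ after /g/ (velar) → [g]
2 segments change.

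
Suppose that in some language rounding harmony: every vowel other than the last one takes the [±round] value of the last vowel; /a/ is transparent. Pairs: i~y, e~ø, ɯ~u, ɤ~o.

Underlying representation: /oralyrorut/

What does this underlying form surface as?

no segment meets the rule's conditions; no change.

[oralyrorut]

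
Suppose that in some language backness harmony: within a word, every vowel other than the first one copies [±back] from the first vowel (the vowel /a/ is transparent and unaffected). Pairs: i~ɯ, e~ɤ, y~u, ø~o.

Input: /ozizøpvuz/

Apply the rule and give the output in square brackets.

[ozɯzopvuz]

/i/ harmonizes with /o/ ([+back]) → [ɯ]
/ø/ harmonizes with /o/ ([+back]) → [o]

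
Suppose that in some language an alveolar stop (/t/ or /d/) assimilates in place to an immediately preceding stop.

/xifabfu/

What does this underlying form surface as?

no segment meets the rule's conditions; no change.

[xifabfu]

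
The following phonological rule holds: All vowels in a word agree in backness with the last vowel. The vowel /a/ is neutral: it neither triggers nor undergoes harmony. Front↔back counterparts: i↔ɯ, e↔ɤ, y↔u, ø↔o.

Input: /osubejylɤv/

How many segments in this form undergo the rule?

/e/ harmonizes with /ɤ/ ([+back]) → [ɤ]
/y/ harmonizes with /ɤ/ ([+back]) → [u]
2 segments change.

2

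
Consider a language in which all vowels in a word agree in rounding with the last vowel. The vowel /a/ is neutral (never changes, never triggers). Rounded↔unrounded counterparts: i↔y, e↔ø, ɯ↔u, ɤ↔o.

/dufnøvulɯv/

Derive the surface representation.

/u/ harmonizes with /ɯ/ ([-round]) → [ɯ]
/ø/ harmonizes with /ɯ/ ([-round]) → [e]
/u/ harmonizes with /ɯ/ ([-round]) → [ɯ]

[dɯfnevɯlɯv]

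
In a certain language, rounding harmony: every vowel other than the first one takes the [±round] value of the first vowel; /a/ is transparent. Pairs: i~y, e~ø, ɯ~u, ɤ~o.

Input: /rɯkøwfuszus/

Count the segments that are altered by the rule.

/ø/ harmonizes with /ɯ/ ([-round]) → [e]
/u/ harmonizes with /ɯ/ ([-round]) → [ɯ]
/u/ harmonizes with /ɯ/ ([-round]) → [ɯ]
3 segments change.

3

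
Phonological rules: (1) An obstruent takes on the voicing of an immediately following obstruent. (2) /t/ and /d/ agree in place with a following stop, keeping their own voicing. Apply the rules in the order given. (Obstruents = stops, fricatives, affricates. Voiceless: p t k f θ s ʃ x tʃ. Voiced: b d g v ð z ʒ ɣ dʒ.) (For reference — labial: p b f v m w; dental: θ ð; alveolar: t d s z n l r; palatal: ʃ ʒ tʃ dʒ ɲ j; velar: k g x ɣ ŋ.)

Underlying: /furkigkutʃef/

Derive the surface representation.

[furkikkutʃef]

Rule 1: /g/ before /k/ (voiceless) → [k]
After rule 1: furkikkutʃef
Rule 2: no segment meets the rule's conditions; no change.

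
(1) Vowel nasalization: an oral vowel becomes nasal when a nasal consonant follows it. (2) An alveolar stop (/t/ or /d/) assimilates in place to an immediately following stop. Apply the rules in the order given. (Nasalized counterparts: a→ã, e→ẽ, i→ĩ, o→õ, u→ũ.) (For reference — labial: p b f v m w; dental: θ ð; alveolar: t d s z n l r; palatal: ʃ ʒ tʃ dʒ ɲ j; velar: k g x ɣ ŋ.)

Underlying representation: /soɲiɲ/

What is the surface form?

[sõɲĩɲ]

Rule 1: /o/ before nasal /ɲ/ → [õ]
Rule 1: /i/ before nasal /ɲ/ → [ĩ]
After rule 1: sõɲĩɲ
Rule 2: no segment meets the rule's conditions; no change.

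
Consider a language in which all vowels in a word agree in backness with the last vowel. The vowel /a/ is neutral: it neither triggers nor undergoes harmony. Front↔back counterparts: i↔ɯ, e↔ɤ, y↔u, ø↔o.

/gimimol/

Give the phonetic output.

[gɯmɯmol]

/i/ harmonizes with /o/ ([+back]) → [ɯ]
/i/ harmonizes with /o/ ([+back]) → [ɯ]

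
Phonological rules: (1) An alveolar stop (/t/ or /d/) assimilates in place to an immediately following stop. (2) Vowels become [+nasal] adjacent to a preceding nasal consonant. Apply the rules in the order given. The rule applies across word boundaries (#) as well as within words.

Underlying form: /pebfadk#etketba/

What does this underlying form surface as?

[pebfagk#ekkepba]

Rule 1: /d/ before /k/ (velar) → [g]
Rule 1: /t/ before /k/ (velar) → [k]
Rule 1: /t/ before /b/ (labial) → [p]
After rule 1: pebfagk#ekkepba
Rule 2: no segment meets the rule's conditions; no change.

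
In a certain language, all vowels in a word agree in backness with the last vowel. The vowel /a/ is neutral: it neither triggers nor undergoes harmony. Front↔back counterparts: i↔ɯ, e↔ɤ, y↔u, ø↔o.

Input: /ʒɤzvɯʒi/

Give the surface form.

[ʒezviʒi]

/ɤ/ harmonizes with /i/ ([-back]) → [e]
/ɯ/ harmonizes with /i/ ([-back]) → [i]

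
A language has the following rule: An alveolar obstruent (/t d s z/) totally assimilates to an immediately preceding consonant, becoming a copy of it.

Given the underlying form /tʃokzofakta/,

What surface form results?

[tʃokkofakka]

/z/ after /k/ → [k] (total assimilation)
/t/ after /k/ → [k] (total assimilation)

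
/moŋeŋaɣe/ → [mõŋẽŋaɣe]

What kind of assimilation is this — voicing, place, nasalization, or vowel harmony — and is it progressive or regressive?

/o/→[õ] /e/→[ẽ].
Each target copies a feature from the following segment, so the direction is regressive.

nasalization, regressive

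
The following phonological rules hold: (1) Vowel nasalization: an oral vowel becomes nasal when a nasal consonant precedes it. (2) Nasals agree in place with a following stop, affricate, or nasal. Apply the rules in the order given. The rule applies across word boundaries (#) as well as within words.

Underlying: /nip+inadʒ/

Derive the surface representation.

Rule 1: /i/ after nasal /n/ → [ĩ]
Rule 1: /a/ after nasal /n/ → [ã]
After rule 1: nĩp+inãdʒ
Rule 2: no segment meets the rule's conditions; no change.

[nĩp+inãdʒ]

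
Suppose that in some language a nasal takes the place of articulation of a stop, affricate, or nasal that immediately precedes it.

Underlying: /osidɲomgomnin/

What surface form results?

/ɲ/ after /d/ (alveolar) → [n]
/n/ after /m/ (labial) → [m]

[osidnomgommin]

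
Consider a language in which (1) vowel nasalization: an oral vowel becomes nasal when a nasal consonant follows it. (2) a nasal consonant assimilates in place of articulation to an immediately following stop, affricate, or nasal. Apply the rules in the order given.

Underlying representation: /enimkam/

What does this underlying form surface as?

Rule 1: /e/ before nasal /n/ → [ẽ]
Rule 1: /i/ before nasal /m/ → [ĩ]
Rule 1: /a/ before nasal /m/ → [ã]
After rule 1: ẽnĩmkãm
Rule 2: /m/ before /k/ (velar) → [ŋ]

[ẽnĩŋkãm]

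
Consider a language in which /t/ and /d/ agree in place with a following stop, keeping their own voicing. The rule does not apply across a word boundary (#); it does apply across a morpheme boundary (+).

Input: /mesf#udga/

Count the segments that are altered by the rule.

/d/ before /g/ (velar) → [g]
1 segment changes.

1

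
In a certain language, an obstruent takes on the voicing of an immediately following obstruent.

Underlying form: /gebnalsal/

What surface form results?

no segment meets the rule's conditions; no change.

[gebnalsal]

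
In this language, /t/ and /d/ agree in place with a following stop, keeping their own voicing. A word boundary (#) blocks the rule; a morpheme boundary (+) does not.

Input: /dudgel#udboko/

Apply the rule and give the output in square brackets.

[duggel#ubboko]

/d/ before /g/ (velar) → [g]
/d/ before /b/ (labial) → [b]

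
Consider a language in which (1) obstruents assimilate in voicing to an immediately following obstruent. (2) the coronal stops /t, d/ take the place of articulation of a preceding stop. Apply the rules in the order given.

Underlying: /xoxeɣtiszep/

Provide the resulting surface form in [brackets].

Rule 1: /ɣ/ before /t/ (voiceless) → [x]
Rule 1: /s/ before /z/ (voiced) → [z]
After rule 1: xoxextizzep
Rule 2: no segment meets the rule's conditions; no change.

[xoxextizzep]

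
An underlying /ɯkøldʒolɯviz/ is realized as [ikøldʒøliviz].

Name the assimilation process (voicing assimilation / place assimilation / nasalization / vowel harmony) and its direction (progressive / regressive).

vowel harmony, regressive

/ɯ/→[i] /o/→[ø] /ɯ/→[i].
Vowels agree with the last vowel, so the harmony is regressive.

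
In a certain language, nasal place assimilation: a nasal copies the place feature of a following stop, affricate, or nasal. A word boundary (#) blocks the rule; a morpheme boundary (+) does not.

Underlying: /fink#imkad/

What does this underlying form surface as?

[fiŋk#iŋkad]

/n/ before /k/ (velar) → [ŋ]
/m/ before /k/ (velar) → [ŋ]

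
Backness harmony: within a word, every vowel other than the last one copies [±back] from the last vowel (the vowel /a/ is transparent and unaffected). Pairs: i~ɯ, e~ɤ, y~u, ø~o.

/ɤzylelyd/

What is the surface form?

/ɤ/ harmonizes with /y/ ([-back]) → [e]

[ezylelyd]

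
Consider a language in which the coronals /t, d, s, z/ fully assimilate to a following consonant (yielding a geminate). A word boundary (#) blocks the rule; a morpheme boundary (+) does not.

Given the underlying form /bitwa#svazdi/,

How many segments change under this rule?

/t/ before /w/ → [w] (total assimilation)
/s/ before /v/ → [v] (total assimilation)
/z/ before /d/ → [d] (total assimilation)
3 segments change.

3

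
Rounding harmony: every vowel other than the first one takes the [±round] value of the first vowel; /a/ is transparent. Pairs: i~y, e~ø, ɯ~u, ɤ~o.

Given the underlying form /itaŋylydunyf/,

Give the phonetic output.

[itaŋilidɯnif]

/y/ harmonizes with /i/ ([-round]) → [i]
/y/ harmonizes with /i/ ([-round]) → [i]
/u/ harmonizes with /i/ ([-round]) → [ɯ]
/y/ harmonizes with /i/ ([-round]) → [i]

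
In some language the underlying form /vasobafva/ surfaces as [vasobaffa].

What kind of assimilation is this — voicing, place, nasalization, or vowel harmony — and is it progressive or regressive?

voicing assimilation, progressive

/v/→[f].
Each target copies a feature from the preceding segment, so the direction is progressive.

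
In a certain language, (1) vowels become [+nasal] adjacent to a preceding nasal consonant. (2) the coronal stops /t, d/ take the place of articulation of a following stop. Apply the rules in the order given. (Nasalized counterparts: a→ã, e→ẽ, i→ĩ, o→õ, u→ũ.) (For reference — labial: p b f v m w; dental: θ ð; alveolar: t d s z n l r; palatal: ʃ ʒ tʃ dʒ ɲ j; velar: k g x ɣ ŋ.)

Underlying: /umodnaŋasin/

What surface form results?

Rule 1: /o/ after nasal /m/ → [õ]
Rule 1: /a/ after nasal /n/ → [ã]
Rule 1: /a/ after nasal /ŋ/ → [ã]
After rule 1: umõdnãŋãsin
Rule 2: no segment meets the rule's conditions; no change.

[umõdnãŋãsin]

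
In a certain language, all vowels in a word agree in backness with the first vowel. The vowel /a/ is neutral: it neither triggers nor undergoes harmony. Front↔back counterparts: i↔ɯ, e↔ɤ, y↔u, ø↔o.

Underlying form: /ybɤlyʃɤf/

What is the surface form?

[ybelyʃef]

/ɤ/ harmonizes with /y/ ([-back]) → [e]
/ɤ/ harmonizes with /y/ ([-back]) → [e]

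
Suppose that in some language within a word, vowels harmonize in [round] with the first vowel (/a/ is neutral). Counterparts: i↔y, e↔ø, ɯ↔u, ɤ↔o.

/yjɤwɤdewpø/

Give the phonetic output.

/ɤ/ harmonizes with /y/ ([+round]) → [o]
/ɤ/ harmonizes with /y/ ([+round]) → [o]
/e/ harmonizes with /y/ ([+round]) → [ø]

[yjowodøwpø]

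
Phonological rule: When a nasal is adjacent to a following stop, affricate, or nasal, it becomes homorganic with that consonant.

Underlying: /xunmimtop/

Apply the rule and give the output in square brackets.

/n/ before /m/ (labial) → [m]
/m/ before /t/ (alveolar) → [n]

[xummintop]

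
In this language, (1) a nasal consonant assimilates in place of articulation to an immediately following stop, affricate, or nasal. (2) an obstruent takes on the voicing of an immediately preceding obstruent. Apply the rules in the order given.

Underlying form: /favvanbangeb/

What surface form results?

Rule 1: /n/ before /b/ (labial) → [m]
Rule 1: /n/ before /g/ (velar) → [ŋ]
After rule 1: favvambaŋgeb
Rule 2: no segment meets the rule's conditions; no change.

[favvambaŋgeb]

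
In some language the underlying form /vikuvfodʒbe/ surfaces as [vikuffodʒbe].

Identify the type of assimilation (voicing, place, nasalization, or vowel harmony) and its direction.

voicing assimilation, regressive

/v/→[f].
Each target copies a feature from the following segment, so the direction is regressive.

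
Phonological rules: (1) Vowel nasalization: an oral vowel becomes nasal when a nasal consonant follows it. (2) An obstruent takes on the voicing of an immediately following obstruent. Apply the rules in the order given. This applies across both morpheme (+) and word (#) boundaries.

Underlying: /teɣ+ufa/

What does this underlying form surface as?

Rule 1: no segment meets the rule's conditions; no change.
After rule 1: teɣ+ufa
Rule 2: no segment meets the rule's conditions; no change.

[teɣ+ufa]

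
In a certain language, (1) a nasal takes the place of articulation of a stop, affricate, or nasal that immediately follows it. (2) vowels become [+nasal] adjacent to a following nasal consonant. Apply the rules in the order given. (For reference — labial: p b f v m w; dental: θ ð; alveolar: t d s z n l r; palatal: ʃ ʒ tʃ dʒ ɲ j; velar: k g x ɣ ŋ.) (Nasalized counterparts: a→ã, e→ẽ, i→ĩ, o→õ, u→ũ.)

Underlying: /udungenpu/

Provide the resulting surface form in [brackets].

Rule 1: /n/ before /g/ (velar) → [ŋ]
Rule 1: /n/ before /p/ (labial) → [m]
After rule 1: uduŋgempu
Rule 2: /u/ before nasal /ŋ/ → [ũ]
Rule 2: /e/ before nasal /m/ → [ẽ]

[udũŋgẽmpu]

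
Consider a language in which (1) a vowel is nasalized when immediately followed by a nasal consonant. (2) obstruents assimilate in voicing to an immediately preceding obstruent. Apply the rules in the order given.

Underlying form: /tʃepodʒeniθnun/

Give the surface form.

Rule 1: /e/ before nasal /n/ → [ẽ]
Rule 1: /u/ before nasal /n/ → [ũ]
After rule 1: tʃepodʒẽniθnũn
Rule 2: no segment meets the rule's conditions; no change.

[tʃepodʒẽniθnũn]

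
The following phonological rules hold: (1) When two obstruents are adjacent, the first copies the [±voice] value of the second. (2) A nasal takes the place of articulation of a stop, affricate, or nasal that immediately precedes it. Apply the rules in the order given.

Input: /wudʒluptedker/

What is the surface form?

[wudʒluptetker]

Rule 1: /d/ before /k/ (voiceless) → [t]
After rule 1: wudʒluptetker
Rule 2: no segment meets the rule's conditions; no change.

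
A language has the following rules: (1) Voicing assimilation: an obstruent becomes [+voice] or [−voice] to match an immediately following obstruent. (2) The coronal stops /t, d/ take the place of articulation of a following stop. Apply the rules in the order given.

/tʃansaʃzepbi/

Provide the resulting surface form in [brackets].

[tʃansaʒzebbi]

Rule 1: /ʃ/ before /z/ (voiced) → [ʒ]
Rule 1: /p/ before /b/ (voiced) → [b]
After rule 1: tʃansaʒzebbi
Rule 2: no segment meets the rule's conditions; no change.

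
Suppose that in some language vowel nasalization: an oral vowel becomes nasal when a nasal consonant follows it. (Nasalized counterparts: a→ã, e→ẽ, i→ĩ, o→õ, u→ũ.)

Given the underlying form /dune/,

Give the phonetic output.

[dũne]

/u/ before nasal /n/ → [ũ]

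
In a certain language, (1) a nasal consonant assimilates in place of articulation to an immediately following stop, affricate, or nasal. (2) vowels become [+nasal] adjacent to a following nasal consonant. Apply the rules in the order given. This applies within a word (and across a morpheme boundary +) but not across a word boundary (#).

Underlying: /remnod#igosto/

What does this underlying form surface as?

Rule 1: /m/ before /n/ (alveolar) → [n]
After rule 1: rennod#igosto
Rule 2: /e/ before nasal /n/ → [ẽ]

[rẽnnod#igosto]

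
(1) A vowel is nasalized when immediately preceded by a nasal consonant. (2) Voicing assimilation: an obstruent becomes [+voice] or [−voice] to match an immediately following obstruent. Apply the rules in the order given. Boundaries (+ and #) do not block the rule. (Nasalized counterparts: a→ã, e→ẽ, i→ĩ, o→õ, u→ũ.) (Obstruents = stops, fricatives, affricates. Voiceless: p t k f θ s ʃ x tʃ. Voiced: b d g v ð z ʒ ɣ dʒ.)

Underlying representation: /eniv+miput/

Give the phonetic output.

[enĩv+mĩput]

Rule 1: /i/ after nasal /n/ → [ĩ]
Rule 1: /i/ after nasal /m/ → [ĩ]
After rule 1: enĩv+mĩput
Rule 2: no segment meets the rule's conditions; no change.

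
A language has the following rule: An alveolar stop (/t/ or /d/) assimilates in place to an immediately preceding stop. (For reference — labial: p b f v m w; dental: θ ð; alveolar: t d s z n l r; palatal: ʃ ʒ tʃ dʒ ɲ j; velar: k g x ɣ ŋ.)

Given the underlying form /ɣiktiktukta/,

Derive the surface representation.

/t/ after /k/ (velar) → [k]
/t/ after /k/ (velar) → [k]
/t/ after /k/ (velar) → [k]

[ɣikkikkukka]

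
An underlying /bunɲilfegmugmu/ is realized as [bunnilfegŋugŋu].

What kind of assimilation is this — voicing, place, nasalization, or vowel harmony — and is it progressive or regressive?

/ɲ/→[n] /m/→[ŋ] /m/→[ŋ].
Each target copies a feature from the preceding segment, so the direction is progressive.

place assimilation, progressive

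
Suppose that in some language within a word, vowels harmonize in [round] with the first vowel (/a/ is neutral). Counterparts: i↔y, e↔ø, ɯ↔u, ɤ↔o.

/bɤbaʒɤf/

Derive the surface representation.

no segment meets the rule's conditions; no change.

[bɤbaʒɤf]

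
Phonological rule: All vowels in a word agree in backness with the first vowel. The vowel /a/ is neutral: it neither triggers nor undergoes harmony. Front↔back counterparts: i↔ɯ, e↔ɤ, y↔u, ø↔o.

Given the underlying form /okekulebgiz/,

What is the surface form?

[okɤkulɤbgɯz]

/e/ harmonizes with /o/ ([+back]) → [ɤ]
/e/ harmonizes with /o/ ([+back]) → [ɤ]
/i/ harmonizes with /o/ ([+back]) → [ɯ]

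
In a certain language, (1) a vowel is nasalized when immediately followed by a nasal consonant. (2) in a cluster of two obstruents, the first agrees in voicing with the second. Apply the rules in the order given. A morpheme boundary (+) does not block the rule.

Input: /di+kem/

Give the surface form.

[di+kẽm]

Rule 1: /e/ before nasal /m/ → [ẽ]
After rule 1: di+kẽm
Rule 2: no segment meets the rule's conditions; no change.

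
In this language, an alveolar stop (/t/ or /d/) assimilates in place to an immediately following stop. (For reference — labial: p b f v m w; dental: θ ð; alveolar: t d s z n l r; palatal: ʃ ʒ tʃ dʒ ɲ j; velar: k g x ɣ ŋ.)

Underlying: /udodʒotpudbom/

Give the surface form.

[udodʒoppubbom]

/t/ before /p/ (labial) → [p]
/d/ before /b/ (labial) → [b]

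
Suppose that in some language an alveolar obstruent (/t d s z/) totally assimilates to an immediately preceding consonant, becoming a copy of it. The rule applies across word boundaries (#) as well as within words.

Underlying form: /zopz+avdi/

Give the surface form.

[zopp+avvi]

/z/ after /p/ → [p] (total assimilation)
/d/ after /v/ → [v] (total assimilation)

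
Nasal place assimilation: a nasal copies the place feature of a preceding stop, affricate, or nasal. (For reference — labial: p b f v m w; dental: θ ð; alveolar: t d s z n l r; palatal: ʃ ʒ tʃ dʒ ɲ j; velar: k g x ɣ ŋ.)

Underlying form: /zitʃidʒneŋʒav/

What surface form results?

[zitʃidʒɲeŋʒav]

/n/ after /dʒ/ (palatal) → [ɲ]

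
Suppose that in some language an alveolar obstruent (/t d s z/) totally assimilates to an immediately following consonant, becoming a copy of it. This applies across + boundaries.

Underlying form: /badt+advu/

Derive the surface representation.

[batt+avvu]

/d/ before /t/ → [t] (total assimilation)
/d/ before /v/ → [v] (total assimilation)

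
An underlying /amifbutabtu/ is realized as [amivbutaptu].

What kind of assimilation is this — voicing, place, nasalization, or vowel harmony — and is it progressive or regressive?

/f/→[v] /b/→[p].
Each target copies a feature from the following segment, so the direction is regressive.

voicing assimilation, regressive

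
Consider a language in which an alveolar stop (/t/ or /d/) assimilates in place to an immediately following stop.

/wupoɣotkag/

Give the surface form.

/t/ before /k/ (velar) → [k]

[wupoɣokkag]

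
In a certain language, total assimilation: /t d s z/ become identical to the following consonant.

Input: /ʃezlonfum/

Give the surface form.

[ʃellonfum]

/z/ before /l/ → [l] (total assimilation)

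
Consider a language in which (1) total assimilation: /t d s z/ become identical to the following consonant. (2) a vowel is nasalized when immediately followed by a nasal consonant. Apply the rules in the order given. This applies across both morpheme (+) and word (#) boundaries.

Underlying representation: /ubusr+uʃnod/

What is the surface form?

[uburr+uʃnod]

Rule 1: /s/ before /r/ → [r] (total assimilation)
After rule 1: uburr+uʃnod
Rule 2: no segment meets the rule's conditions; no change.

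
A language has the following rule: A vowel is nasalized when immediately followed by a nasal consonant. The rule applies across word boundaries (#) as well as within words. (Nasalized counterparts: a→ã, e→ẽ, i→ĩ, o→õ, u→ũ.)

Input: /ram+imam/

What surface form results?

[rãm+ĩmãm]

/a/ before nasal /m/ → [ã]
/i/ before nasal /m/ → [ĩ]
/a/ before nasal /m/ → [ã]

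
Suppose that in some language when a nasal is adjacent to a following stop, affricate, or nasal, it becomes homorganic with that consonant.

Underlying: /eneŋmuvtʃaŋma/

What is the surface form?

/ŋ/ before /m/ (labial) → [m]
/ŋ/ before /m/ (labial) → [m]

[enemmuvtʃamma]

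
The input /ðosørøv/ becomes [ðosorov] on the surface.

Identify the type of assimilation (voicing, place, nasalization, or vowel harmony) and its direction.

vowel harmony, progressive

/ø/→[o] /ø/→[o].
Vowels agree with the first vowel, so the harmony is progressive.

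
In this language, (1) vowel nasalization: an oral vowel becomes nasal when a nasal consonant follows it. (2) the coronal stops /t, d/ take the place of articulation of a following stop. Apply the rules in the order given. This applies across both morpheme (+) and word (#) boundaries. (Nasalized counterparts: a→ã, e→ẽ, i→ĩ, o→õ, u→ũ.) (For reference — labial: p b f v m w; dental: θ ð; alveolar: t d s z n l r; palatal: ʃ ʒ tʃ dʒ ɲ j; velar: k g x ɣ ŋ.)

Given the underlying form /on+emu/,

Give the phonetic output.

Rule 1: /o/ before nasal /n/ → [õ]
Rule 1: /e/ before nasal /m/ → [ẽ]
After rule 1: õn+ẽmu
Rule 2: no segment meets the rule's conditions; no change.

[õn+ẽmu]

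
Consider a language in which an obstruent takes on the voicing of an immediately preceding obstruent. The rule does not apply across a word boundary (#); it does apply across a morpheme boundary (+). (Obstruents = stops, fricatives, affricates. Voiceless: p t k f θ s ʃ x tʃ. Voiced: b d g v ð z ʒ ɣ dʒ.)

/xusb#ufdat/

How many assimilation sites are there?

/b/ after /s/ (voiceless) → [p]
/d/ after /f/ (voiceless) → [t]
2 segments change.

2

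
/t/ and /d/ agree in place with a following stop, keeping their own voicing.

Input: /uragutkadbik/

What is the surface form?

/t/ before /k/ (velar) → [k]
/d/ before /b/ (labial) → [b]

[uragukkabbik]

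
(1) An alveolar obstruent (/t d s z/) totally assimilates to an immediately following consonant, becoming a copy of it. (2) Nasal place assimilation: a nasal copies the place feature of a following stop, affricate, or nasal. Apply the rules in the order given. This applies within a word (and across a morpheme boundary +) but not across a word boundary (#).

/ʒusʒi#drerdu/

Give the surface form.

[ʒuʒʒi#rrerdu]

Rule 1: /s/ before /ʒ/ → [ʒ] (total assimilation)
Rule 1: /d/ before /r/ → [r] (total assimilation)
After rule 1: ʒuʒʒi#rrerdu
Rule 2: no segment meets the rule's conditions; no change.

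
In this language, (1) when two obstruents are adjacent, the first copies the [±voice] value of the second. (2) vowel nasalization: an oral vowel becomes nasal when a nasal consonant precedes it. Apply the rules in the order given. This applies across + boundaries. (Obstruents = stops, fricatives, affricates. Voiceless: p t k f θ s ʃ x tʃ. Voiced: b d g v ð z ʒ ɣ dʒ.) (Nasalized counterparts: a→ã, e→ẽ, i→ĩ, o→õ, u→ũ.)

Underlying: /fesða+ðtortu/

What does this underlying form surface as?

Rule 1: /s/ before /ð/ (voiced) → [z]
Rule 1: /ð/ before /t/ (voiceless) → [θ]
After rule 1: fezða+θtortu
Rule 2: no segment meets the rule's conditions; no change.

[fezða+θtortu]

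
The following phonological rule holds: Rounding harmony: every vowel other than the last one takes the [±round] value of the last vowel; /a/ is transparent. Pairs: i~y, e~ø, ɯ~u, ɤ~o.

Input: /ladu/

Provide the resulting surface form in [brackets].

[ladu]

no segment meets the rule's conditions; no change.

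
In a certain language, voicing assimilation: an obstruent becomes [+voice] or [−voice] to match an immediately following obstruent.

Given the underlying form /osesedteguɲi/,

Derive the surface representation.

/d/ before /t/ (voiceless) → [t]

[osesetteguɲi]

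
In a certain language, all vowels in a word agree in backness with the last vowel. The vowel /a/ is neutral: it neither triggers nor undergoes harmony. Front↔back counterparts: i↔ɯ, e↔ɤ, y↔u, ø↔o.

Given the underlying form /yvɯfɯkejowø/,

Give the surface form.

[yvifikejøwø]

/ɯ/ harmonizes with /ø/ ([-back]) → [i]
/ɯ/ harmonizes with /ø/ ([-back]) → [i]
/o/ harmonizes with /ø/ ([-back]) → [ø]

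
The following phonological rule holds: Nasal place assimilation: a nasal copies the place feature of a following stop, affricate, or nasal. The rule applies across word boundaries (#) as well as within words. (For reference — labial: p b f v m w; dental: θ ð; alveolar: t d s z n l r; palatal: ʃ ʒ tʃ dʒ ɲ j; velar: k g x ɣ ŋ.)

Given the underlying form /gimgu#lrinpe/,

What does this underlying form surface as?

/m/ before /g/ (velar) → [ŋ]
/n/ before /p/ (labial) → [m]

[giŋgu#lrimpe]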